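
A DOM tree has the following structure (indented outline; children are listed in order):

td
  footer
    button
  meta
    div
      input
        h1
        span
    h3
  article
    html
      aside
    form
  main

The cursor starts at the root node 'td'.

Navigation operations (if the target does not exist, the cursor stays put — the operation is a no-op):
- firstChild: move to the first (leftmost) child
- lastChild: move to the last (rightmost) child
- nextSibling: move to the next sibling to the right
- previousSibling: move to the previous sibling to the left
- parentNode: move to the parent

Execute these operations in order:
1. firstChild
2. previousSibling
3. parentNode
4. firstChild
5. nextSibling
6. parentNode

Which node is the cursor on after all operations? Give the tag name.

After 1 (firstChild): footer
After 2 (previousSibling): footer (no-op, stayed)
After 3 (parentNode): td
After 4 (firstChild): footer
After 5 (nextSibling): meta
After 6 (parentNode): td

Answer: td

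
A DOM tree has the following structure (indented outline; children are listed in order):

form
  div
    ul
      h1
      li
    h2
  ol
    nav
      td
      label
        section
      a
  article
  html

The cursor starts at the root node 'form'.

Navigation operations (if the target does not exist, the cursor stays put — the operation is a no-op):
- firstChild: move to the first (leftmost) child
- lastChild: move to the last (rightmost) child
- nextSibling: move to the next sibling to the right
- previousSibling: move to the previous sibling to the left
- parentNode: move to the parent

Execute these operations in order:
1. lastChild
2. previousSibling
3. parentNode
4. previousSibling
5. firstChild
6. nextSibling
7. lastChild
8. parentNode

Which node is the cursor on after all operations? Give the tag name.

Answer: ol

Derivation:
After 1 (lastChild): html
After 2 (previousSibling): article
After 3 (parentNode): form
After 4 (previousSibling): form (no-op, stayed)
After 5 (firstChild): div
After 6 (nextSibling): ol
After 7 (lastChild): nav
After 8 (parentNode): ol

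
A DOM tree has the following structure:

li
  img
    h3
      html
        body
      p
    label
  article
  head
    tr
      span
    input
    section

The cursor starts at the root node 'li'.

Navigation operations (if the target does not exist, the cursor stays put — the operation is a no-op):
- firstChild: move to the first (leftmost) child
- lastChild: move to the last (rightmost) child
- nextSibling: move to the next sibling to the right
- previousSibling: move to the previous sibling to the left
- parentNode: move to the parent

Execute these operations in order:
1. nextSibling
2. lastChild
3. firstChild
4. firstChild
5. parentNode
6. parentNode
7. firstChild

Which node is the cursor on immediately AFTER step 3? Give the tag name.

After 1 (nextSibling): li (no-op, stayed)
After 2 (lastChild): head
After 3 (firstChild): tr

Answer: tr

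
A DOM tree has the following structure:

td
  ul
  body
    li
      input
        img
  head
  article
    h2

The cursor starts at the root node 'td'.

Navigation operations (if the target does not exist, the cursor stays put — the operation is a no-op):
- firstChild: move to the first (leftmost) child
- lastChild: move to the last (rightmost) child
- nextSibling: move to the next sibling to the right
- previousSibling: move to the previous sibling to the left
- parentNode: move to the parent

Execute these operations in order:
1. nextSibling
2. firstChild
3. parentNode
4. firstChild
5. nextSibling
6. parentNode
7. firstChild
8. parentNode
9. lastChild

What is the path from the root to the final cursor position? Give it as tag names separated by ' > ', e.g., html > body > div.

Answer: td > article

Derivation:
After 1 (nextSibling): td (no-op, stayed)
After 2 (firstChild): ul
After 3 (parentNode): td
After 4 (firstChild): ul
After 5 (nextSibling): body
After 6 (parentNode): td
After 7 (firstChild): ul
After 8 (parentNode): td
After 9 (lastChild): article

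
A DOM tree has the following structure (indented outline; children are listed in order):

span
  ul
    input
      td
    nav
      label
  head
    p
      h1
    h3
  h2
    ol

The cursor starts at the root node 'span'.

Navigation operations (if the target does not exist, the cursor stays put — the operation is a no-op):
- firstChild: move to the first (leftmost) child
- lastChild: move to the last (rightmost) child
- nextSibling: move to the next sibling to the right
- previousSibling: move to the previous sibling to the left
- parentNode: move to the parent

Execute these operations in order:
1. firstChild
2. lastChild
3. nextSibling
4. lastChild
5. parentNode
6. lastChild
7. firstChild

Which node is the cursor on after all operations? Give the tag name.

After 1 (firstChild): ul
After 2 (lastChild): nav
After 3 (nextSibling): nav (no-op, stayed)
After 4 (lastChild): label
After 5 (parentNode): nav
After 6 (lastChild): label
After 7 (firstChild): label (no-op, stayed)

Answer: label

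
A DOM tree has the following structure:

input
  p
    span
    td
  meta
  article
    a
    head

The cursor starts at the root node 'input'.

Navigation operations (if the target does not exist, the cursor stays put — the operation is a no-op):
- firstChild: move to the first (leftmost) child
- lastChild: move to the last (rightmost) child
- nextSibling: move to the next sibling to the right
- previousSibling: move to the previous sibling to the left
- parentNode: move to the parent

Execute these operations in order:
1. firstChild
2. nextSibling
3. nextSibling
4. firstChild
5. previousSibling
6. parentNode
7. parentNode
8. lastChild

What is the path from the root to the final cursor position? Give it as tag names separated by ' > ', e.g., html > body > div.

Answer: input > article

Derivation:
After 1 (firstChild): p
After 2 (nextSibling): meta
After 3 (nextSibling): article
After 4 (firstChild): a
After 5 (previousSibling): a (no-op, stayed)
After 6 (parentNode): article
After 7 (parentNode): input
After 8 (lastChild): article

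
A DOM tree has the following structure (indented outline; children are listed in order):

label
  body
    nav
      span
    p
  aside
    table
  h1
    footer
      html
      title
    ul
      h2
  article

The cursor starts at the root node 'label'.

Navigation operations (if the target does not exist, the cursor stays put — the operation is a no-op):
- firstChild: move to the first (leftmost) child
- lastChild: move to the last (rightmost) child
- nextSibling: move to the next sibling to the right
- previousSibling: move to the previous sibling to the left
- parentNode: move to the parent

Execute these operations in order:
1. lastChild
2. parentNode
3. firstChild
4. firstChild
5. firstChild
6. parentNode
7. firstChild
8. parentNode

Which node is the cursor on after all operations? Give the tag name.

Answer: nav

Derivation:
After 1 (lastChild): article
After 2 (parentNode): label
After 3 (firstChild): body
After 4 (firstChild): nav
After 5 (firstChild): span
After 6 (parentNode): nav
After 7 (firstChild): span
After 8 (parentNode): nav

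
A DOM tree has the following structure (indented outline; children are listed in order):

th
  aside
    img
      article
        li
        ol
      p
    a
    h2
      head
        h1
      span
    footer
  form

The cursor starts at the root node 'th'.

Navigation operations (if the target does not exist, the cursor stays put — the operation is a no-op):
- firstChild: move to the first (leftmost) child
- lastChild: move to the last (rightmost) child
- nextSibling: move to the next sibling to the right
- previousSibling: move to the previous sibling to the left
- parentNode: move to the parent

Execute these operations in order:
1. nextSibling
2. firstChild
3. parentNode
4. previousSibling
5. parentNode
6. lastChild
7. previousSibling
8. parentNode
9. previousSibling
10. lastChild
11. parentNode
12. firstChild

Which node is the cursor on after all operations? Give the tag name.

After 1 (nextSibling): th (no-op, stayed)
After 2 (firstChild): aside
After 3 (parentNode): th
After 4 (previousSibling): th (no-op, stayed)
After 5 (parentNode): th (no-op, stayed)
After 6 (lastChild): form
After 7 (previousSibling): aside
After 8 (parentNode): th
After 9 (previousSibling): th (no-op, stayed)
After 10 (lastChild): form
After 11 (parentNode): th
After 12 (firstChild): aside

Answer: aside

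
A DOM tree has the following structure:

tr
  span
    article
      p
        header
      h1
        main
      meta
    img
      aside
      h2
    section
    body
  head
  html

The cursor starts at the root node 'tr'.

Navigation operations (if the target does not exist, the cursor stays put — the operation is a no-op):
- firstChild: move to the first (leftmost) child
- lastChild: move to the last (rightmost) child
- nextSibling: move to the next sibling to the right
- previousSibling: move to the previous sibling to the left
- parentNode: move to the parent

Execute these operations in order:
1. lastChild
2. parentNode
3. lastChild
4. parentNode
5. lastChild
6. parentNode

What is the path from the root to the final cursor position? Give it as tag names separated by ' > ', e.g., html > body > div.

Answer: tr

Derivation:
After 1 (lastChild): html
After 2 (parentNode): tr
After 3 (lastChild): html
After 4 (parentNode): tr
After 5 (lastChild): html
After 6 (parentNode): tr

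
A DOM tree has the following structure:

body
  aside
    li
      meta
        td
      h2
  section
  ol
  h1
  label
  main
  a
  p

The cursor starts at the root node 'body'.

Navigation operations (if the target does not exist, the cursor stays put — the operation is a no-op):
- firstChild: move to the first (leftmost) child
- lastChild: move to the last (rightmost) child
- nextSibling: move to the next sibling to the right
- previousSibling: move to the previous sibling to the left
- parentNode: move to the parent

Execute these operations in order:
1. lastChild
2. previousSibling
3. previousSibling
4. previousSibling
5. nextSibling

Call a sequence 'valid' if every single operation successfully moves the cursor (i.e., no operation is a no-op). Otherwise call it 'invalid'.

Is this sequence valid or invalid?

After 1 (lastChild): p
After 2 (previousSibling): a
After 3 (previousSibling): main
After 4 (previousSibling): label
After 5 (nextSibling): main

Answer: valid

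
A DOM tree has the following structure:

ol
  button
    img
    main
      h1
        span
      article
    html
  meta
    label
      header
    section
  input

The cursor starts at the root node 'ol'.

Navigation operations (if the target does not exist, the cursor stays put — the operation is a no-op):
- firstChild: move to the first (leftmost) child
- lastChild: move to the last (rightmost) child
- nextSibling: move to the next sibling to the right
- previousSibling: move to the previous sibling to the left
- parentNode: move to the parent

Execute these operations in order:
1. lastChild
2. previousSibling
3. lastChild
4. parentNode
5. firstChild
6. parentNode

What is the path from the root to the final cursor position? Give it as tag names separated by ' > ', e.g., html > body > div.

Answer: ol > meta

Derivation:
After 1 (lastChild): input
After 2 (previousSibling): meta
After 3 (lastChild): section
After 4 (parentNode): meta
After 5 (firstChild): label
After 6 (parentNode): meta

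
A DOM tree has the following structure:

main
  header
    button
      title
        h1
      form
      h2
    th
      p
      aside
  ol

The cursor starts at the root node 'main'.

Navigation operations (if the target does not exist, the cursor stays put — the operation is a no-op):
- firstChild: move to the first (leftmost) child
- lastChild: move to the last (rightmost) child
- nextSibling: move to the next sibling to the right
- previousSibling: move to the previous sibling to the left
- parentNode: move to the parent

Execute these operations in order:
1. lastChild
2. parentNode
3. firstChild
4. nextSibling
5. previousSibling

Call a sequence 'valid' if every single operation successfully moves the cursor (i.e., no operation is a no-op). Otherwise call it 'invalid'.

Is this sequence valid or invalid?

Answer: valid

Derivation:
After 1 (lastChild): ol
After 2 (parentNode): main
After 3 (firstChild): header
After 4 (nextSibling): ol
After 5 (previousSibling): header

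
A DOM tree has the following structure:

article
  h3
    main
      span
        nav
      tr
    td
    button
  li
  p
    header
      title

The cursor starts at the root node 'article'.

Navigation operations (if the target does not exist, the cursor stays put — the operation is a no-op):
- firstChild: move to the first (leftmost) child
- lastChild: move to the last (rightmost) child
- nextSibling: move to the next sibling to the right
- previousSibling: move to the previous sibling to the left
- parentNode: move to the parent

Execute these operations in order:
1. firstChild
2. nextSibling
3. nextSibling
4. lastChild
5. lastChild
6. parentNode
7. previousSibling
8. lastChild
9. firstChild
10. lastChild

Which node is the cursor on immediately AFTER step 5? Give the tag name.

After 1 (firstChild): h3
After 2 (nextSibling): li
After 3 (nextSibling): p
After 4 (lastChild): header
After 5 (lastChild): title

Answer: title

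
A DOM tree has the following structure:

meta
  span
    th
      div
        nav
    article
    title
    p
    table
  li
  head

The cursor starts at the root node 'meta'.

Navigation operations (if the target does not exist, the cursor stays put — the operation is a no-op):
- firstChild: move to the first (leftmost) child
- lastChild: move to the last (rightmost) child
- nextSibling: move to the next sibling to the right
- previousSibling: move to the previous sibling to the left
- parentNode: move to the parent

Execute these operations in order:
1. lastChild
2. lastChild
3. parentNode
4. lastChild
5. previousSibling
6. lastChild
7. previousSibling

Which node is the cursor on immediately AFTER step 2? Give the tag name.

After 1 (lastChild): head
After 2 (lastChild): head (no-op, stayed)

Answer: head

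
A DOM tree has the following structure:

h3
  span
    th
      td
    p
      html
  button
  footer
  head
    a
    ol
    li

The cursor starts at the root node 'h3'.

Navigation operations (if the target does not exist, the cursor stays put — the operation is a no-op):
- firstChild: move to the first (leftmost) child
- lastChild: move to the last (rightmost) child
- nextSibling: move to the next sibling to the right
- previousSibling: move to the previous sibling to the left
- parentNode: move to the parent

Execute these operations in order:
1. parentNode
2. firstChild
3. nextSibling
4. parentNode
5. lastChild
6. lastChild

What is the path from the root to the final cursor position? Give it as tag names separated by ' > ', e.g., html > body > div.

Answer: h3 > head > li

Derivation:
After 1 (parentNode): h3 (no-op, stayed)
After 2 (firstChild): span
After 3 (nextSibling): button
After 4 (parentNode): h3
After 5 (lastChild): head
After 6 (lastChild): li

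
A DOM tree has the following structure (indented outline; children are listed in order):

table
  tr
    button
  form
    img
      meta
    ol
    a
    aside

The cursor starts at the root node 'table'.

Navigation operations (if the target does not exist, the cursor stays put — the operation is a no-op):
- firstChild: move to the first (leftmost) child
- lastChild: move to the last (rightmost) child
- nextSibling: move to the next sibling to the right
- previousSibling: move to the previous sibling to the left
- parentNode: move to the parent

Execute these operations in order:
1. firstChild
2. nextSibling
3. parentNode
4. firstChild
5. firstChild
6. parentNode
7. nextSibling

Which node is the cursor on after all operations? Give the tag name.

Answer: form

Derivation:
After 1 (firstChild): tr
After 2 (nextSibling): form
After 3 (parentNode): table
After 4 (firstChild): tr
After 5 (firstChild): button
After 6 (parentNode): tr
After 7 (nextSibling): form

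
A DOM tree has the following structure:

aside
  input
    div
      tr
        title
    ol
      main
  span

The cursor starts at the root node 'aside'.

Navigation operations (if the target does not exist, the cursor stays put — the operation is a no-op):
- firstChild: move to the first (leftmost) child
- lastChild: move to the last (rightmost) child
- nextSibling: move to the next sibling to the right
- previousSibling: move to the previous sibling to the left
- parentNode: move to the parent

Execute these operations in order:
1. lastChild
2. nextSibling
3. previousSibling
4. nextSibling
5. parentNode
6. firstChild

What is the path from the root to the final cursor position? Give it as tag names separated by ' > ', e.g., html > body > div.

After 1 (lastChild): span
After 2 (nextSibling): span (no-op, stayed)
After 3 (previousSibling): input
After 4 (nextSibling): span
After 5 (parentNode): aside
After 6 (firstChild): input

Answer: aside > input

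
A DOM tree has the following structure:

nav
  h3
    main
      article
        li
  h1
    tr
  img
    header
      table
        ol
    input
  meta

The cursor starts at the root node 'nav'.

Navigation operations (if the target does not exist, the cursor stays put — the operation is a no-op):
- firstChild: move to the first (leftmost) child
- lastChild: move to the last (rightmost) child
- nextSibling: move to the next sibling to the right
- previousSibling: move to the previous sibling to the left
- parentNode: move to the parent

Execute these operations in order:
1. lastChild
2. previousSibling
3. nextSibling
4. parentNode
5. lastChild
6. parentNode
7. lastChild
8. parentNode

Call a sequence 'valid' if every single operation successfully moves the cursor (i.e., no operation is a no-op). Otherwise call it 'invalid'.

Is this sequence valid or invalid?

Answer: valid

Derivation:
After 1 (lastChild): meta
After 2 (previousSibling): img
After 3 (nextSibling): meta
After 4 (parentNode): nav
After 5 (lastChild): meta
After 6 (parentNode): nav
After 7 (lastChild): meta
After 8 (parentNode): nav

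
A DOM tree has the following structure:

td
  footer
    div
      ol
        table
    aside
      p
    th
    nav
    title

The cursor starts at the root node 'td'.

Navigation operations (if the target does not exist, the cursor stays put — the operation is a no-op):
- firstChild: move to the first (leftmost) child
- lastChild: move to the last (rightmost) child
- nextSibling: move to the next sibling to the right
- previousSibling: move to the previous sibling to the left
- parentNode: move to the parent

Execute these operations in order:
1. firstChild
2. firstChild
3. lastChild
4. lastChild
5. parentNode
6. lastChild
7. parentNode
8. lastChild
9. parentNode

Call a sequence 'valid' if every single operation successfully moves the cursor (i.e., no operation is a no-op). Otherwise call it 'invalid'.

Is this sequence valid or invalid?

After 1 (firstChild): footer
After 2 (firstChild): div
After 3 (lastChild): ol
After 4 (lastChild): table
After 5 (parentNode): ol
After 6 (lastChild): table
After 7 (parentNode): ol
After 8 (lastChild): table
After 9 (parentNode): ol

Answer: valid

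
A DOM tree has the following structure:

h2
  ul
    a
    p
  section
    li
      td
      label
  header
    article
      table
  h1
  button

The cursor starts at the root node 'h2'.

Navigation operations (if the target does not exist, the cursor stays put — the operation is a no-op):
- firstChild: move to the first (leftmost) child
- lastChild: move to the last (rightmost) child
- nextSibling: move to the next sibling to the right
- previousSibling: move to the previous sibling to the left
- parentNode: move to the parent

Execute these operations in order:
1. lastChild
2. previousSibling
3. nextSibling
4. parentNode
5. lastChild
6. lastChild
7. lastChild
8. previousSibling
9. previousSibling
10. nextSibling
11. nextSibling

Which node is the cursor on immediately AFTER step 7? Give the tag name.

Answer: button

Derivation:
After 1 (lastChild): button
After 2 (previousSibling): h1
After 3 (nextSibling): button
After 4 (parentNode): h2
After 5 (lastChild): button
After 6 (lastChild): button (no-op, stayed)
After 7 (lastChild): button (no-op, stayed)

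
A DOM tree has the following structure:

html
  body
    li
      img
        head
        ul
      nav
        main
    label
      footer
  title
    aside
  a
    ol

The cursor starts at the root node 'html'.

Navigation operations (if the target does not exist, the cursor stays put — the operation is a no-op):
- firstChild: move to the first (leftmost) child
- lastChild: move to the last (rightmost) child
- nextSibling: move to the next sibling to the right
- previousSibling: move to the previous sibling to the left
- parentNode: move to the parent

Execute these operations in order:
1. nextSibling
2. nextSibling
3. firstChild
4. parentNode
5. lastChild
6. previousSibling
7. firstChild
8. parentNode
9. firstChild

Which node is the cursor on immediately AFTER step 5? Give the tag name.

After 1 (nextSibling): html (no-op, stayed)
After 2 (nextSibling): html (no-op, stayed)
After 3 (firstChild): body
After 4 (parentNode): html
After 5 (lastChild): a

Answer: a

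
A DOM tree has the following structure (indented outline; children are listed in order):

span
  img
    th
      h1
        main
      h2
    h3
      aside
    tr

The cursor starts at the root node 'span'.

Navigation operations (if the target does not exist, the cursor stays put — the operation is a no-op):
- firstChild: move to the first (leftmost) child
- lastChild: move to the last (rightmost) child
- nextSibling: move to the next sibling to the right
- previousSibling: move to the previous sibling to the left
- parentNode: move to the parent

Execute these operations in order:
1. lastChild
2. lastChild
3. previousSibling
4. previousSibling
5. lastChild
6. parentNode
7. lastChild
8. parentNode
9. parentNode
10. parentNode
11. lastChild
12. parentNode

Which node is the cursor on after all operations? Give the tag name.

After 1 (lastChild): img
After 2 (lastChild): tr
After 3 (previousSibling): h3
After 4 (previousSibling): th
After 5 (lastChild): h2
After 6 (parentNode): th
After 7 (lastChild): h2
After 8 (parentNode): th
After 9 (parentNode): img
After 10 (parentNode): span
After 11 (lastChild): img
After 12 (parentNode): span

Answer: span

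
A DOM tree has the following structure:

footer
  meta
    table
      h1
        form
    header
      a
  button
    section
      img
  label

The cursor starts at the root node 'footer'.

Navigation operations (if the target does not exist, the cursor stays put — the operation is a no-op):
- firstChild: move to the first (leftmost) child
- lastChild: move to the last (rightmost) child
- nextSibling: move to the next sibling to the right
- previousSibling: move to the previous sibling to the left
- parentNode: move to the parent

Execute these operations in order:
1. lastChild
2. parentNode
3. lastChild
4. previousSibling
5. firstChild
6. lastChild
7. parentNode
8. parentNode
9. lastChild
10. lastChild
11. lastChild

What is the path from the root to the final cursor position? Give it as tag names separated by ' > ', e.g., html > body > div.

After 1 (lastChild): label
After 2 (parentNode): footer
After 3 (lastChild): label
After 4 (previousSibling): button
After 5 (firstChild): section
After 6 (lastChild): img
After 7 (parentNode): section
After 8 (parentNode): button
After 9 (lastChild): section
After 10 (lastChild): img
After 11 (lastChild): img (no-op, stayed)

Answer: footer > button > section > img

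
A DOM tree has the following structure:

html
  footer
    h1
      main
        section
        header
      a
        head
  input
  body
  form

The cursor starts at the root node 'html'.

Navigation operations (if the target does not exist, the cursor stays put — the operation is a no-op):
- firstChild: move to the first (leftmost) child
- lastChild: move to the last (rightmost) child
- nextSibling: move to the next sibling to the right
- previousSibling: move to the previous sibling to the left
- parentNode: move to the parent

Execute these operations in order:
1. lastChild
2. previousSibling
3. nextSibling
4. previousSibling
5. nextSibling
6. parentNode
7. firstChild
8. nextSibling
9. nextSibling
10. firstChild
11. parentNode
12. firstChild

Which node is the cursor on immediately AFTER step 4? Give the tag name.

Answer: body

Derivation:
After 1 (lastChild): form
After 2 (previousSibling): body
After 3 (nextSibling): form
After 4 (previousSibling): body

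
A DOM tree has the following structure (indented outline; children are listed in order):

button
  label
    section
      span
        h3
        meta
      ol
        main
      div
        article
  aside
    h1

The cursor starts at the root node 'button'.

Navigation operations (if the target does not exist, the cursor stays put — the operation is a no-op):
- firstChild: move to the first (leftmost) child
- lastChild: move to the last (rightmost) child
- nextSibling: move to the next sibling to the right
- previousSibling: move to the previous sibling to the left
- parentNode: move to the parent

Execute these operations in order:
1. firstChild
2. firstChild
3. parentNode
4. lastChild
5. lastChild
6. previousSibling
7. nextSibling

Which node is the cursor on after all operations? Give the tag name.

After 1 (firstChild): label
After 2 (firstChild): section
After 3 (parentNode): label
After 4 (lastChild): section
After 5 (lastChild): div
After 6 (previousSibling): ol
After 7 (nextSibling): div

Answer: div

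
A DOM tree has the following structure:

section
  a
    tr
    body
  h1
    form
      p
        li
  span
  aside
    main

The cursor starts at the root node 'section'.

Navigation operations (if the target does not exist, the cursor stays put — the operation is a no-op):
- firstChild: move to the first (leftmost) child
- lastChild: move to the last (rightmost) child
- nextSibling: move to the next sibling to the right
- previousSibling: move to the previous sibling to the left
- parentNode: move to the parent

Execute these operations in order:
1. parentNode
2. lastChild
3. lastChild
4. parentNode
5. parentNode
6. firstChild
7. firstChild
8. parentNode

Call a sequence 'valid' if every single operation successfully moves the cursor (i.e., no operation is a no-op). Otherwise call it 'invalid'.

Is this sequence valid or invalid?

After 1 (parentNode): section (no-op, stayed)
After 2 (lastChild): aside
After 3 (lastChild): main
After 4 (parentNode): aside
After 5 (parentNode): section
After 6 (firstChild): a
After 7 (firstChild): tr
After 8 (parentNode): a

Answer: invalid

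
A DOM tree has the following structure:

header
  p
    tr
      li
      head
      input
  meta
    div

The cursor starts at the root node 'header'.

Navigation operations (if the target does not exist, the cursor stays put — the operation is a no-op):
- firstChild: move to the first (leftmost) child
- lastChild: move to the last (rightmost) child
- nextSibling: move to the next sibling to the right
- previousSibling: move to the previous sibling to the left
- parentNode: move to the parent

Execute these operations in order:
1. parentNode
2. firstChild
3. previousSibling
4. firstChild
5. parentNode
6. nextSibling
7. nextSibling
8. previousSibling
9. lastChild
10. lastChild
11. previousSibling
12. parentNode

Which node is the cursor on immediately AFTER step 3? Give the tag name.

After 1 (parentNode): header (no-op, stayed)
After 2 (firstChild): p
After 3 (previousSibling): p (no-op, stayed)

Answer: p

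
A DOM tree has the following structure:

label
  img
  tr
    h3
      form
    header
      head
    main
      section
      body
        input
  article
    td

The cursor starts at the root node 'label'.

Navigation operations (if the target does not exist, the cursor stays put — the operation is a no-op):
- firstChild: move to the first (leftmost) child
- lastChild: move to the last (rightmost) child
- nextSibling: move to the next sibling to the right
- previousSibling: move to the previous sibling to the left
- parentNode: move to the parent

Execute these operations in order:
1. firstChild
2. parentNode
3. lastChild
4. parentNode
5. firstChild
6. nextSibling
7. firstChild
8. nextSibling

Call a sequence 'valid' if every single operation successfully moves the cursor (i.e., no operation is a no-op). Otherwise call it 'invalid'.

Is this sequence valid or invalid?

After 1 (firstChild): img
After 2 (parentNode): label
After 3 (lastChild): article
After 4 (parentNode): label
After 5 (firstChild): img
After 6 (nextSibling): tr
After 7 (firstChild): h3
After 8 (nextSibling): header

Answer: valid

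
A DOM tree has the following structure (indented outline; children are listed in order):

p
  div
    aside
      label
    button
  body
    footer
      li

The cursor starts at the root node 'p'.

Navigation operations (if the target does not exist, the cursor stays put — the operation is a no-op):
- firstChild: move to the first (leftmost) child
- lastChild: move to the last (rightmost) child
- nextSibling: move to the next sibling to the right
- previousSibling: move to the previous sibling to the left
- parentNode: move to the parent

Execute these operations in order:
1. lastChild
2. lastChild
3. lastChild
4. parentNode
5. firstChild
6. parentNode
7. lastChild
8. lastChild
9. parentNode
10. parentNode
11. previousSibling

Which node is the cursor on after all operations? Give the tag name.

Answer: div

Derivation:
After 1 (lastChild): body
After 2 (lastChild): footer
After 3 (lastChild): li
After 4 (parentNode): footer
After 5 (firstChild): li
After 6 (parentNode): footer
After 7 (lastChild): li
After 8 (lastChild): li (no-op, stayed)
After 9 (parentNode): footer
After 10 (parentNode): body
After 11 (previousSibling): div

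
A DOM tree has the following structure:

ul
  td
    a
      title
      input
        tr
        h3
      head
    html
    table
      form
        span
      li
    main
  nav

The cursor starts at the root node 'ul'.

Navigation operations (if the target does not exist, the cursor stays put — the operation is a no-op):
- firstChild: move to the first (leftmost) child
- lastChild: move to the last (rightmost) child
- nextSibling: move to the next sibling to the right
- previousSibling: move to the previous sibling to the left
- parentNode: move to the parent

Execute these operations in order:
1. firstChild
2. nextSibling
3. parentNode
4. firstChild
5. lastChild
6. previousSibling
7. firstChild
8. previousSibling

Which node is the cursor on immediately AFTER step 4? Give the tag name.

Answer: td

Derivation:
After 1 (firstChild): td
After 2 (nextSibling): nav
After 3 (parentNode): ul
After 4 (firstChild): td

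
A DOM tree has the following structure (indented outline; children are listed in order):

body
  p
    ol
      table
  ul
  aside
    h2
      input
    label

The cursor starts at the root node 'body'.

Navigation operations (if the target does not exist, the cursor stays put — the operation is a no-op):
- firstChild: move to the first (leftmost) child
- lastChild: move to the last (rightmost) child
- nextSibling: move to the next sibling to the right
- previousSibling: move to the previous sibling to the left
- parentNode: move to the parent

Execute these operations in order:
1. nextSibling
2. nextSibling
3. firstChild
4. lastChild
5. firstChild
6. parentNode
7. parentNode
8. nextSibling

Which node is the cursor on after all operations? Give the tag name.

Answer: ul

Derivation:
After 1 (nextSibling): body (no-op, stayed)
After 2 (nextSibling): body (no-op, stayed)
After 3 (firstChild): p
After 4 (lastChild): ol
After 5 (firstChild): table
After 6 (parentNode): ol
After 7 (parentNode): p
After 8 (nextSibling): ul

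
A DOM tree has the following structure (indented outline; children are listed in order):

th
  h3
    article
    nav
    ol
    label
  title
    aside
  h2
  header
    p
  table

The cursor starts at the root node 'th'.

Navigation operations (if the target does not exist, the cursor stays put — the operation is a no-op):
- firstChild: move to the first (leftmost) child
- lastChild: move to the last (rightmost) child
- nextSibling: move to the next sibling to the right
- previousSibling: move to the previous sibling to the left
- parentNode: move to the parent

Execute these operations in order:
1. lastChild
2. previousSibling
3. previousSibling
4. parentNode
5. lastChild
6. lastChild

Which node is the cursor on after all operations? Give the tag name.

After 1 (lastChild): table
After 2 (previousSibling): header
After 3 (previousSibling): h2
After 4 (parentNode): th
After 5 (lastChild): table
After 6 (lastChild): table (no-op, stayed)

Answer: table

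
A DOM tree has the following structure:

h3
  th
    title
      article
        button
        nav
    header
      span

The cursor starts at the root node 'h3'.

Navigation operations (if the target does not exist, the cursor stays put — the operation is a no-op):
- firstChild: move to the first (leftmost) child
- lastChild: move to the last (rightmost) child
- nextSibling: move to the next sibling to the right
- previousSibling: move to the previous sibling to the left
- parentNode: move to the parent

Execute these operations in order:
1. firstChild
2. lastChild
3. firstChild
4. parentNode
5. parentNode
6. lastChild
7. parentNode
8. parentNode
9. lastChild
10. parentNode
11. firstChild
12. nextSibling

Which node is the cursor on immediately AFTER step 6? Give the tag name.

Answer: header

Derivation:
After 1 (firstChild): th
After 2 (lastChild): header
After 3 (firstChild): span
After 4 (parentNode): header
After 5 (parentNode): th
After 6 (lastChild): header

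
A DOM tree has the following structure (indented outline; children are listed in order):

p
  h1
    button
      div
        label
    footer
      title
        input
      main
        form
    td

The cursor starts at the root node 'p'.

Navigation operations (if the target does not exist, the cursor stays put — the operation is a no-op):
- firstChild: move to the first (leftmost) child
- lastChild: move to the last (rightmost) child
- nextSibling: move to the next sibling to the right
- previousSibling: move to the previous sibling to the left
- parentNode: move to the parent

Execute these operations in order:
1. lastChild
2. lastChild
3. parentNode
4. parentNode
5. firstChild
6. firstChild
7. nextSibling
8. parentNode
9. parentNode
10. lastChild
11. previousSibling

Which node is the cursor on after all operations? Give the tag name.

After 1 (lastChild): h1
After 2 (lastChild): td
After 3 (parentNode): h1
After 4 (parentNode): p
After 5 (firstChild): h1
After 6 (firstChild): button
After 7 (nextSibling): footer
After 8 (parentNode): h1
After 9 (parentNode): p
After 10 (lastChild): h1
After 11 (previousSibling): h1 (no-op, stayed)

Answer: h1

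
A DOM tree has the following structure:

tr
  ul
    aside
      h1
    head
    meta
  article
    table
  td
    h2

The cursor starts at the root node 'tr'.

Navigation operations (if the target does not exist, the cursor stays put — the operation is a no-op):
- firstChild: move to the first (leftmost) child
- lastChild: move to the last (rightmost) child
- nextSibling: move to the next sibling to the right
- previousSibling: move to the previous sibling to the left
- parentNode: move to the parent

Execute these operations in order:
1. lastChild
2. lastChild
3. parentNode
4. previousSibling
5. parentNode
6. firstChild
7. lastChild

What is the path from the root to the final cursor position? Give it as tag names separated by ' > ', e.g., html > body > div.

Answer: tr > ul > meta

Derivation:
After 1 (lastChild): td
After 2 (lastChild): h2
After 3 (parentNode): td
After 4 (previousSibling): article
After 5 (parentNode): tr
After 6 (firstChild): ul
After 7 (lastChild): meta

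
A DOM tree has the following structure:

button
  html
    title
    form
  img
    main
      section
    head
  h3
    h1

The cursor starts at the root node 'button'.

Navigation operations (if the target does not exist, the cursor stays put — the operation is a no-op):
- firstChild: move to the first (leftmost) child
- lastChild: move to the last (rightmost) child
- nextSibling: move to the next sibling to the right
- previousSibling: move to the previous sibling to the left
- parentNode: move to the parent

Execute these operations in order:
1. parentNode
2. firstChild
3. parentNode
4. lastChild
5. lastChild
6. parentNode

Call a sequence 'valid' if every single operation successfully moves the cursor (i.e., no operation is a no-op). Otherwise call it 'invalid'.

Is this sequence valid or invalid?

After 1 (parentNode): button (no-op, stayed)
After 2 (firstChild): html
After 3 (parentNode): button
After 4 (lastChild): h3
After 5 (lastChild): h1
After 6 (parentNode): h3

Answer: invalid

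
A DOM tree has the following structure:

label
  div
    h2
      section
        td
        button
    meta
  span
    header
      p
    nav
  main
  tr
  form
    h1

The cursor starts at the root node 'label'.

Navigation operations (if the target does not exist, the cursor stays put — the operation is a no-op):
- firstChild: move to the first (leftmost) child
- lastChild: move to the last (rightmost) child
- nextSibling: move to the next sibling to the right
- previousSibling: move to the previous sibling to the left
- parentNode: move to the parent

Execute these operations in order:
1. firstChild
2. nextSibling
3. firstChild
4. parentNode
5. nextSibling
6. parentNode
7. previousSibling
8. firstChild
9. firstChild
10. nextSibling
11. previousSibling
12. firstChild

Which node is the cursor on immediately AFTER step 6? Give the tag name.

After 1 (firstChild): div
After 2 (nextSibling): span
After 3 (firstChild): header
After 4 (parentNode): span
After 5 (nextSibling): main
After 6 (parentNode): label

Answer: label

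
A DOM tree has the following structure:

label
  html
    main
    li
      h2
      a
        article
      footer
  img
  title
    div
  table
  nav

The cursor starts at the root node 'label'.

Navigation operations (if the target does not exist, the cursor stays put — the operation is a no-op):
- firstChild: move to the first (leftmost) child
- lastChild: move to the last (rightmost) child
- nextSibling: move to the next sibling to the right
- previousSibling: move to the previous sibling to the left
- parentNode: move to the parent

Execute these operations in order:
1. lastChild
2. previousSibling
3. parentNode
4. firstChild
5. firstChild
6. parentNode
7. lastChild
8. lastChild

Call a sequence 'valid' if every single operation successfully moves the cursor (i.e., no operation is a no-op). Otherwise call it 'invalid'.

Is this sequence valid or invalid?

After 1 (lastChild): nav
After 2 (previousSibling): table
After 3 (parentNode): label
After 4 (firstChild): html
After 5 (firstChild): main
After 6 (parentNode): html
After 7 (lastChild): li
After 8 (lastChild): footer

Answer: valid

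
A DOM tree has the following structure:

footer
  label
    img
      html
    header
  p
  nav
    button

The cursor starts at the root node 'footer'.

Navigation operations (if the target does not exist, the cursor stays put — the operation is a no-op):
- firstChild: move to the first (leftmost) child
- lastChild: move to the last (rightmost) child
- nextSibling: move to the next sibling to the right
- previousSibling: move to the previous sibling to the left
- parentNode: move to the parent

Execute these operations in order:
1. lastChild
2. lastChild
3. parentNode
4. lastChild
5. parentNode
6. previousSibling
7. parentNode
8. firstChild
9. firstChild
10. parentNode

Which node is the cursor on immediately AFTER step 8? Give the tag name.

After 1 (lastChild): nav
After 2 (lastChild): button
After 3 (parentNode): nav
After 4 (lastChild): button
After 5 (parentNode): nav
After 6 (previousSibling): p
After 7 (parentNode): footer
After 8 (firstChild): label

Answer: label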